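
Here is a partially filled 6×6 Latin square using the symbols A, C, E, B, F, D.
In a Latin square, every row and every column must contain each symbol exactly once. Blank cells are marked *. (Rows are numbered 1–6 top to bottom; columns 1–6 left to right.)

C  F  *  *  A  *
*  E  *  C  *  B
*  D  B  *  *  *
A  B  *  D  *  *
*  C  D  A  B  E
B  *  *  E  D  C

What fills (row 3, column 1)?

E

Row 1, column 3: row 1 has {A, C, F} and column 3 has {B, D}, leaving only E.
Row 1, column 4: row 1 has {A, C, E, F} and column 4 has {A, C, E, D}, leaving only B.
Row 1, column 6: row 1 has {A, C, E, B, F} and column 6 has {C, E, B}, leaving only D.
Row 2, column 5: row 2 has {C, E, B} and column 5 has {A, B, D}, leaving only F.
Row 2, column 1: row 2 has {C, E, B, F} and column 1 has {A, C, B}, leaving only D.
Row 2, column 3: row 2 has {C, E, B, F, D} and column 3 has {E, B, D}, leaving only A.
Row 3, column 4: row 3 has {B, D} and column 4 has {A, C, E, B, D}, leaving only F.
Row 3 already has {B, F, D} and column 1 already has {A, C, B, D}, so row 3, column 1 must be E.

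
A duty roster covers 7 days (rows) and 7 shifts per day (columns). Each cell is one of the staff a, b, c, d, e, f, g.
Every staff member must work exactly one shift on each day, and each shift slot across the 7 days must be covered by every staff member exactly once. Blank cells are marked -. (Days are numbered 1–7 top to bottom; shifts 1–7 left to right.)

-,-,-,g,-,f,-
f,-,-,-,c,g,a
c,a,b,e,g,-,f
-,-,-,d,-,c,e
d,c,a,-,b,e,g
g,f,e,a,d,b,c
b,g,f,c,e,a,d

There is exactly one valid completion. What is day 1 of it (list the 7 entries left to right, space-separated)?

e d c g a f b

Day 1, shift 5: day 1 has {f, g} and shift 5 has {b, c, d, e, g}, leaving only a.
Day 1, shift 1: day 1 has {a, f, g} and shift 1 has {b, c, d, f, g}, leaving only e.
Day 1, shift 7: day 1 has {a, e, f, g} and shift 7 has {a, c, d, e, f, g}, leaving only b.
Day 1, shift 2: day 1 has {a, b, e, f, g} and shift 2 has {a, c, f, g}, leaving only d.
Day 1, shift 3: day 1 has {a, b, d, e, f, g} and shift 3 has {a, b, e, f}, leaving only c.
So day 1 reads: e d c g a f b.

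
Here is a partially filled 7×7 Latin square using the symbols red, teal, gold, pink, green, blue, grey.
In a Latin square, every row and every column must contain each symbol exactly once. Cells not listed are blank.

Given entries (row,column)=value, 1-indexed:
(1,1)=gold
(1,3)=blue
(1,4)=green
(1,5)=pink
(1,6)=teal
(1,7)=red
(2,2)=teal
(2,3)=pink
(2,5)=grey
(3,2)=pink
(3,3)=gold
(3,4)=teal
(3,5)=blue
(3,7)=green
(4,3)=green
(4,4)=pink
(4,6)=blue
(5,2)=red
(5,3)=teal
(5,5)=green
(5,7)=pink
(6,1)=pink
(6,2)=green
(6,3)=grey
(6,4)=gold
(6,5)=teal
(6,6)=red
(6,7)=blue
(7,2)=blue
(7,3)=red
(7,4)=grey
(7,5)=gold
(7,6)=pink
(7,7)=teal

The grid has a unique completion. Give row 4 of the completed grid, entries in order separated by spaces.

teal gold green pink red blue grey

Row 4, column 5: row 4 has {pink, green, blue} and column 5 has {teal, gold, pink, green, blue, grey}, leaving only red.
Row 1, column 2: row 1 has {red, teal, gold, pink, green, blue} and column 2 has {red, teal, pink, green, blue}, leaving only grey.
Row 4, column 2: row 4 has {red, pink, green, blue} and column 2 has {red, teal, pink, green, blue, grey}, leaving only gold.
Row 4, column 7: row 4 has {red, gold, pink, green, blue} and column 7 has {red, teal, pink, green, blue}, leaving only grey.
Row 4, column 1: row 4 has {red, gold, pink, green, blue, grey} and column 1 has {gold, pink}, leaving only teal.
So row 4 reads: teal gold green pink red blue grey.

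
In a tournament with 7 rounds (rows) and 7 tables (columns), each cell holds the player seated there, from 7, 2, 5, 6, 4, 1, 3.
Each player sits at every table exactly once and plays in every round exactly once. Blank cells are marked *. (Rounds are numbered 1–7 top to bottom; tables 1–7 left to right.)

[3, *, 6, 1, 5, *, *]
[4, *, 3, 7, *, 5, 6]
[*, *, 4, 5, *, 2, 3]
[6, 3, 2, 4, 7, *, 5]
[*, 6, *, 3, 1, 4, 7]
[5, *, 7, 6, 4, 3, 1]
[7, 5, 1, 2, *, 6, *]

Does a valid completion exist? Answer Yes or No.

No round or table among the givens repeats a symbol, and propagating forced cells runs into no contradiction.
One valid completion exists (for instance, 3 4 6 1 5 7 2 / 4 1 3 7 2 5 6 / 1 7 4 5 6 2 3 / 6 3 2 4 7 1 5 / 2 6 5 3 1 4 7 / 5 2 7 6 4 3 1 / 7 5 1 2 3 6 4).

Yes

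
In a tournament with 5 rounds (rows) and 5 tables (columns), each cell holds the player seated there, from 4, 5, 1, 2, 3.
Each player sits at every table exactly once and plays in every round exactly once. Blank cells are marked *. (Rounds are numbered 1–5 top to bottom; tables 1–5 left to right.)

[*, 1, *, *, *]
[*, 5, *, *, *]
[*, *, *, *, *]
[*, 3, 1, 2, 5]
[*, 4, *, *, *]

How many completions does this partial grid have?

56

Round 1, table 1: eliminating its round and table leaves {4, 5, 2, 3}.
Round 1, table 3: eliminating its round and table leaves {4, 5, 2, 3}.
Round 1, table 4: eliminating its round and table leaves {4, 5, 3}.
Round 1, table 5: eliminating its round and table leaves {4, 2, 3}.
Round 2, table 1: eliminating its round and table leaves {4, 1, 2, 3}.
Round 2, table 3: eliminating its round and table leaves {4, 2, 3}.
Round 2, table 4: eliminating its round and table leaves {4, 1, 3}.
Round 2, table 5: eliminating its round and table leaves {4, 1, 2, 3}.
Round 3, table 1: eliminating its round and table leaves {4, 5, 1, 2, 3}.
Round 3, table 2: eliminating its round and table leaves {2}.
Round 3, table 3: eliminating its round and table leaves {4, 5, 2, 3}.
Round 3, table 4: eliminating its round and table leaves {4, 5, 1, 3}.
Round 3, table 5: eliminating its round and table leaves {4, 1, 2, 3}.
Round 4, table 1: eliminating its round and table leaves {4}.
Round 5, table 1: eliminating its round and table leaves {5, 1, 2, 3}.
Round 5, table 3: eliminating its round and table leaves {5, 2, 3}.
Round 5, table 4: eliminating its round and table leaves {5, 1, 3}.
Round 5, table 5: eliminating its round and table leaves {1, 2, 3}.
Enumerating the assignments across these blanks that avoid any round or table repeat gives 56 completions.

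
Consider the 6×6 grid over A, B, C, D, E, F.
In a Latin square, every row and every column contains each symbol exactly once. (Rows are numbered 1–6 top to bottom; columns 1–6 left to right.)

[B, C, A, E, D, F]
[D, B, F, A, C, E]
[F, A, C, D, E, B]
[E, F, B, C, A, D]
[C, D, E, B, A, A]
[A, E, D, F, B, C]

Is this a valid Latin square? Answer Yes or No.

Column 5 contains A twice (at rows 4 and 5), so it is not a permutation.

No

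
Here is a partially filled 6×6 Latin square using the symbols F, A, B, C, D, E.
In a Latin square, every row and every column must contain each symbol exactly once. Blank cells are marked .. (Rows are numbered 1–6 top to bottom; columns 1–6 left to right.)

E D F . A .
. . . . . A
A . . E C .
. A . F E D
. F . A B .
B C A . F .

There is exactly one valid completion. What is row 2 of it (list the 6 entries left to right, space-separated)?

F E C B D A

Row 2, column 5: row 2 has {A} and column 5 has {F, A, B, C, E}, leaving only D.
Row 3, column 2: row 3 has {A, C, E} and column 2 has {F, A, C, D}, leaving only B.
Row 2, column 2: row 2 has {A, D} and column 2 has {F, A, B, C, D}, leaving only E.
Row 3, column 3: row 3 has {A, B, C, E} and column 3 has {F, A}, leaving only D.
Row 3, column 6: row 3 has {A, B, C, D, E} and column 6 has {A, D}, leaving only F.
Row 4, column 1: row 4 has {F, A, D, E} and column 1 has {A, B, E}, leaving only C.
Row 2, column 1: row 2 has {A, D, E} and column 1 has {A, B, C, E}, leaving only F.
Row 4, column 3: row 4 has {F, A, C, D, E} and column 3 has {F, A, D}, leaving only B.
Row 2, column 3: row 2 has {F, A, D, E} and column 3 has {F, A, B, D}, leaving only C.
Row 2, column 4: row 2 has {F, A, C, D, E} and column 4 has {F, A, E}, leaving only B.
So row 2 reads: F E C B D A.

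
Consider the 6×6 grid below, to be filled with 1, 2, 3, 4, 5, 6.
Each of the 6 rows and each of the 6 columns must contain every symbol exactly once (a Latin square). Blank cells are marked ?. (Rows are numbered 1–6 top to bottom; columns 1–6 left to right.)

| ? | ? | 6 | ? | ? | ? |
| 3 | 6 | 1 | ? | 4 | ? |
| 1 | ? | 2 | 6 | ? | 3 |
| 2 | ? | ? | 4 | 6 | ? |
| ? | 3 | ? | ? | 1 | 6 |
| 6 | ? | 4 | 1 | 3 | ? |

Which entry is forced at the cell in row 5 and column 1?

4

Row 3, column 5: row 3 has {1, 2, 3, 6} and column 5 has {1, 3, 4, 6}, leaving only 5.
Row 1, column 5: row 1 has {6} and column 5 has {1, 3, 4, 5, 6}, leaving only 2.
Row 3, column 2: row 3 has {1, 2, 3, 5, 6} and column 2 has {3, 6}, leaving only 4.
Row 5, column 3: row 5 has {1, 3, 6} and column 3 has {1, 2, 4, 6}, leaving only 5.
Row 5 already has {1, 3, 5, 6} and column 1 already has {1, 2, 3, 6}, so row 5, column 1 must be 4.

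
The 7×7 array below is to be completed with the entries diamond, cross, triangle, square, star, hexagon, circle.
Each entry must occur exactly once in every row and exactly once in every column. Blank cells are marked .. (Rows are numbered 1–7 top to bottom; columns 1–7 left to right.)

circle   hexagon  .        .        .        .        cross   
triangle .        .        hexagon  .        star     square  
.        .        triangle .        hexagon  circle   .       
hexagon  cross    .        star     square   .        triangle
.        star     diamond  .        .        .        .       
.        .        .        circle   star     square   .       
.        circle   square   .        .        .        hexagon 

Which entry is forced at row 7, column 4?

diamond

Row 1, column 3: row 1 has {cross, hexagon, circle} and column 3 has {diamond, triangle, square}, leaving only star.
Row 2, column 2: row 2 has {triangle, square, star, hexagon} and column 2 has {cross, star, hexagon, circle}, leaving only diamond.
Row 3, column 2: row 3 has {triangle, hexagon, circle} and column 2 has {diamond, cross, star, hexagon, circle}, leaving only square.
Row 4, column 3: row 4 has {cross, triangle, square, star, hexagon} and column 3 has {diamond, triangle, square, star}, leaving only circle.
Row 2, column 3: row 2 has {diamond, triangle, square, star, hexagon} and column 3 has {diamond, triangle, square, star, circle}, leaving only cross.
Row 2, column 5: row 2 has {diamond, cross, triangle, square, star, hexagon} and column 5 has {square, star, hexagon}, leaving only circle.
Row 4, column 6: row 4 has {cross, triangle, square, star, hexagon, circle} and column 6 has {square, star, circle}, leaving only diamond.
Row 1, column 6: row 1 has {cross, star, hexagon, circle} and column 6 has {diamond, square, star, circle}, leaving only triangle.
Row 1, column 5: row 1 has {cross, triangle, star, hexagon, circle} and column 5 has {square, star, hexagon, circle}, leaving only diamond.
Row 1, column 4: row 1 has {diamond, cross, triangle, star, hexagon, circle} and column 4 has {star, hexagon, circle}, leaving only square.
Row 5, column 7: row 5 has {diamond, star} and column 7 has {cross, triangle, square, hexagon}, leaving only circle.
Row 6, column 2: row 6 has {square, star, circle} and column 2 has {diamond, cross, square, star, hexagon, circle}, leaving only triangle.
Row 6, column 3: row 6 has {triangle, square, star, circle} and column 3 has {diamond, cross, triangle, square, star, circle}, leaving only hexagon.
Row 6, column 7: row 6 has {triangle, square, star, hexagon, circle} and column 7 has {cross, triangle, square, hexagon, circle}, leaving only diamond.
Row 3, column 7: row 3 has {triangle, square, hexagon, circle} and column 7 has {diamond, cross, triangle, square, hexagon, circle}, leaving only star.
Row 6, column 1: row 6 has {diamond, triangle, square, star, hexagon, circle} and column 1 has {triangle, hexagon, circle}, leaving only cross.
Row 3, column 1: row 3 has {triangle, square, star, hexagon, circle} and column 1 has {cross, triangle, hexagon, circle}, leaving only diamond.
Row 3, column 4: row 3 has {diamond, triangle, square, star, hexagon, circle} and column 4 has {square, star, hexagon, circle}, leaving only cross.
Row 5, column 1: row 5 has {diamond, star, circle} and column 1 has {diamond, cross, triangle, hexagon, circle}, leaving only square.
Row 5, column 4: row 5 has {diamond, square, star, circle} and column 4 has {cross, square, star, hexagon, circle}, leaving only triangle.
Row 7 already has {square, hexagon, circle} and column 4 already has {cross, triangle, square, star, hexagon, circle}, so row 7, column 4 must be diamond.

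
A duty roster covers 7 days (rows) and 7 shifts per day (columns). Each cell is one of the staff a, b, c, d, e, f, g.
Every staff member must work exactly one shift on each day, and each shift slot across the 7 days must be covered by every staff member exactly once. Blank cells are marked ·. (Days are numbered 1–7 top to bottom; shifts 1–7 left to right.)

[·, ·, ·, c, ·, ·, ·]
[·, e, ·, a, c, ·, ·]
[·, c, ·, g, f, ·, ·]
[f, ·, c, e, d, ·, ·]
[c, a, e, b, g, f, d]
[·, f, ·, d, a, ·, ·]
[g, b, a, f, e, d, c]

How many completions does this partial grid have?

Day 1, shift 1: eliminating its day and shift leaves {a, b, d, e}.
Day 1, shift 2: eliminating its day and shift leaves {d, g}.
Day 1, shift 3: eliminating its day and shift leaves {b, d, f, g}.
Day 1, shift 5: eliminating its day and shift leaves {b}.
Day 1, shift 6: eliminating its day and shift leaves {a, b, e, g}.
Day 1, shift 7: eliminating its day and shift leaves {a, b, e, f, g}.
Day 2, shift 1: eliminating its day and shift leaves {b, d}.
Day 2, shift 3: eliminating its day and shift leaves {b, d, f, g}.
Day 2, shift 6: eliminating its day and shift leaves {b, g}.
Day 2, shift 7: eliminating its day and shift leaves {b, f, g}.
Day 3, shift 1: eliminating its day and shift leaves {a, b, d, e}.
Day 3, shift 3: eliminating its day and shift leaves {b, d}.
Day 3, shift 6: eliminating its day and shift leaves {a, b, e}.
Day 3, shift 7: eliminating its day and shift leaves {a, b, e}.
Day 4, shift 2: eliminating its day and shift leaves {g}.
Day 4, shift 6: eliminating its day and shift leaves {a, b, g}.
Day 4, shift 7: eliminating its day and shift leaves {a, b, g}.
Day 6, shift 1: eliminating its day and shift leaves {b, e}.
Day 6, shift 3: eliminating its day and shift leaves {b, g}.
Day 6, shift 6: eliminating its day and shift leaves {b, c, e, g}.
Day 6, shift 7: eliminating its day and shift leaves {b, e, g}.
Enumerating the assignments across these blanks that avoid any day or shift repeat gives 7 completions.

7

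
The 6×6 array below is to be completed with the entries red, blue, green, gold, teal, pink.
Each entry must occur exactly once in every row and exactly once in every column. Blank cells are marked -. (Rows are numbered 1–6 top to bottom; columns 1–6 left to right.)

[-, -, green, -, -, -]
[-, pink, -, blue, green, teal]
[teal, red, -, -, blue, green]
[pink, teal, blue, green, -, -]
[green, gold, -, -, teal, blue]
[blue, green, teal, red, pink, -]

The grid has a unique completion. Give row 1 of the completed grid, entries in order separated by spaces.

Row 1, column 2: row 1 has {green} and column 2 has {red, green, gold, teal, pink}, leaving only blue.
Row 5, column 4: row 5 has {blue, green, gold, teal} and column 4 has {red, blue, green}, leaving only pink.
Row 3, column 4: row 3 has {red, blue, green, teal} and column 4 has {red, blue, green, pink}, leaving only gold.
Row 1, column 4: row 1 has {blue, green} and column 4 has {red, blue, green, gold, pink}, leaving only teal.
Row 3, column 3: row 3 has {red, blue, green, gold, teal} and column 3 has {blue, green, teal}, leaving only pink.
Row 5, column 3: row 5 has {blue, green, gold, teal, pink} and column 3 has {blue, green, teal, pink}, leaving only red.
Row 2, column 3: row 2 has {blue, green, teal, pink} and column 3 has {red, blue, green, teal, pink}, leaving only gold.
Row 2, column 1: row 2 has {blue, green, gold, teal, pink} and column 1 has {blue, green, teal, pink}, leaving only red.
Row 1, column 1: row 1 has {blue, green, teal} and column 1 has {red, blue, green, teal, pink}, leaving only gold.
Row 1, column 5: row 1 has {blue, green, gold, teal} and column 5 has {blue, green, teal, pink}, leaving only red.
Row 1, column 6: row 1 has {red, blue, green, gold, teal} and column 6 has {blue, green, teal}, leaving only pink.
So row 1 reads: gold blue green teal red pink.

gold blue green teal red pink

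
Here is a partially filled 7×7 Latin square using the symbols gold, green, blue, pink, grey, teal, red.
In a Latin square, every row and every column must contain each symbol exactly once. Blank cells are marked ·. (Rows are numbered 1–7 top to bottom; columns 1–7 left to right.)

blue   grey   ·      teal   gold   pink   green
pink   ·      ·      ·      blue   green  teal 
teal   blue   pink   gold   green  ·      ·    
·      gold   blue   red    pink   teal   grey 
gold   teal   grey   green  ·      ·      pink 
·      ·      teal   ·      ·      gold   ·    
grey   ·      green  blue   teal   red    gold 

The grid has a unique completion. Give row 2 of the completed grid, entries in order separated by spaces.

Row 2, column 2: row 2 has {green, blue, pink, teal} and column 2 has {gold, blue, grey, teal}, leaving only red.
Row 2, column 3: row 2 has {green, blue, pink, teal, red} and column 3 has {green, blue, pink, grey, teal}, leaving only gold.
Row 2, column 4: row 2 has {gold, green, blue, pink, teal, red} and column 4 has {gold, green, blue, teal, red}, leaving only grey.
So row 2 reads: pink red gold grey blue green teal.

pink red gold grey blue green teal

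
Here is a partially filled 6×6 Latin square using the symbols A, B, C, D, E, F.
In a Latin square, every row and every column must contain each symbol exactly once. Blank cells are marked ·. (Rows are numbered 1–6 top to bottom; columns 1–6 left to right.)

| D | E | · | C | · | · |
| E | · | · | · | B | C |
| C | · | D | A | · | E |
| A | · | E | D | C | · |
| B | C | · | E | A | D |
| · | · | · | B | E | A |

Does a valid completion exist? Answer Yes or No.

No

Row 1, column 5: row 1 has {C, D, E} and column 5 has {A, B, C, E}, so it must be F.
Now row 3, column 5: row 3 together with column 5 already contain {A, B, C, D, E, F} — every symbol — so nothing can go there. The grid has no valid completion.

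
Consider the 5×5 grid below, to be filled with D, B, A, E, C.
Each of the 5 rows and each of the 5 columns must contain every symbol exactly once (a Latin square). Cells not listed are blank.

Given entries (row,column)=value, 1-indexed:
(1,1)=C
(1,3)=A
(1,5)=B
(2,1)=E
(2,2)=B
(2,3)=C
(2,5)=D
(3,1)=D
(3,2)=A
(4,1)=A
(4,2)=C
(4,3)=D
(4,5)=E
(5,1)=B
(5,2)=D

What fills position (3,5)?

Row 3 already has {D, A} and column 5 already has {D, B, E}, so row 3, column 5 must be C.

C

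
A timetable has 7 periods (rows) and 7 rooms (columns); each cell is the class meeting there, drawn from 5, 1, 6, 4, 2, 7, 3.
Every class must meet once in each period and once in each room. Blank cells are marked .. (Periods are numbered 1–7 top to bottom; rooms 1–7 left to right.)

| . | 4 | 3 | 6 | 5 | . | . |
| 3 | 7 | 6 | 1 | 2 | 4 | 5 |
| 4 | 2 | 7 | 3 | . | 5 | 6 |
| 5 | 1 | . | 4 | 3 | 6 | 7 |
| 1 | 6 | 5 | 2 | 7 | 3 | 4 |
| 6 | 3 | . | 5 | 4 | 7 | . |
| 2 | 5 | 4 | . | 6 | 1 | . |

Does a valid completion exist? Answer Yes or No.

No period or room among the givens repeats a symbol, and propagating forced cells runs into no contradiction.
One valid completion exists (for instance, 7 4 3 6 5 2 1 / 3 7 6 1 2 4 5 / 4 2 7 3 1 5 6 / 5 1 2 4 3 6 7 / 1 6 5 2 7 3 4 / 6 3 1 5 4 7 2 / 2 5 4 7 6 1 3).

Yes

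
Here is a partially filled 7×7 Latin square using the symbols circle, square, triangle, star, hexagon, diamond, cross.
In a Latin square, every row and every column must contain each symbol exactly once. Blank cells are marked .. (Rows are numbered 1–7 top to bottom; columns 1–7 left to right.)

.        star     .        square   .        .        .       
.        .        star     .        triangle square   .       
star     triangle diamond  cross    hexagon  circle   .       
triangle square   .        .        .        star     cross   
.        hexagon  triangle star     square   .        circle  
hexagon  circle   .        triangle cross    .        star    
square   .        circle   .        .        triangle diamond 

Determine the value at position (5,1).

diamond

Row 2, column 7: row 2 has {square, triangle, star} and column 7 has {circle, star, diamond, cross}, leaving only hexagon.
Row 1, column 7: row 1 has {square, star} and column 7 has {circle, star, hexagon, diamond, cross}, leaving only triangle.
Row 3, column 7: row 3 has {circle, triangle, star, hexagon, diamond, cross} and column 7 has {circle, triangle, star, hexagon, diamond, cross}, leaving only square.
Row 4, column 3: row 4 has {square, triangle, star, cross} and column 3 has {circle, triangle, star, diamond}, leaving only hexagon.
Row 1, column 3: row 1 has {square, triangle, star} and column 3 has {circle, triangle, star, hexagon, diamond}, leaving only cross.
Row 6, column 3: row 6 has {circle, triangle, star, hexagon, cross} and column 3 has {circle, triangle, star, hexagon, diamond, cross}, leaving only square.
Row 6, column 6: row 6 has {circle, square, triangle, star, hexagon, cross} and column 6 has {circle, square, triangle, star}, leaving only diamond.
Row 1, column 6: row 1 has {square, triangle, star, cross} and column 6 has {circle, square, triangle, star, diamond}, leaving only hexagon.
Row 5, column 6: row 5 has {circle, square, triangle, star, hexagon} and column 6 has {circle, square, triangle, star, hexagon, diamond}, leaving only cross.
Row 5 already has {circle, square, triangle, star, hexagon, cross} and column 1 already has {square, triangle, star, hexagon}, so row 5, column 1 must be diamond.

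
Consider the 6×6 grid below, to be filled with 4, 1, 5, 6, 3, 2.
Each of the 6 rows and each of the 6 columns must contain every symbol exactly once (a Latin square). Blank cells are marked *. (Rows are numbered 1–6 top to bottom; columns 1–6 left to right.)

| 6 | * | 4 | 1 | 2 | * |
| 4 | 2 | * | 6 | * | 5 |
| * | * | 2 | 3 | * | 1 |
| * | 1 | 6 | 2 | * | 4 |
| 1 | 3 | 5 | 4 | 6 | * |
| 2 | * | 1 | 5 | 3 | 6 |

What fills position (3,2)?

6

Row 1, column 2: row 1 has {4, 1, 6, 2} and column 2 has {1, 3, 2}, leaving only 5.
Row 1, column 6: row 1 has {4, 1, 5, 6, 2} and column 6 has {4, 1, 5, 6}, leaving only 3.
Row 2, column 3: row 2 has {4, 5, 6, 2} and column 3 has {4, 1, 5, 6, 2}, leaving only 3.
Row 2, column 5: row 2 has {4, 5, 6, 3, 2} and column 5 has {6, 3, 2}, leaving only 1.
Row 3, column 1: row 3 has {1, 3, 2} and column 1 has {4, 1, 6, 2}, leaving only 5.
Row 3, column 5: row 3 has {1, 5, 3, 2} and column 5 has {1, 6, 3, 2}, leaving only 4.
Row 3 already has {4, 1, 5, 3, 2} and column 2 already has {1, 5, 3, 2}, so row 3, column 2 must be 6.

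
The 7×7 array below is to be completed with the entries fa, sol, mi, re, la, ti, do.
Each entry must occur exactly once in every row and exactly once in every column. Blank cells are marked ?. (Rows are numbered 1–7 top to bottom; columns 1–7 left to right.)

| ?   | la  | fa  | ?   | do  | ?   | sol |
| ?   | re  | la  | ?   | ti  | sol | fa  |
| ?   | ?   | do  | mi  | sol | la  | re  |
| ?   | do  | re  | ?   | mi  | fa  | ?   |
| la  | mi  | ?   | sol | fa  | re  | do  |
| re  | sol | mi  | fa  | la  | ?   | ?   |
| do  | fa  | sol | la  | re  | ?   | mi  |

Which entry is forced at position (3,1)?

fa

Row 2, column 1: row 2 has {fa, sol, re, la, ti} and column 1 has {re, la, do}, leaving only mi.
Row 1, column 1: row 1 has {fa, sol, la, do} and column 1 has {mi, re, la, do}, leaving only ti.
Row 3 already has {sol, mi, re, la, do} and column 1 already has {mi, re, la, ti, do}, so row 3, column 1 must be fa.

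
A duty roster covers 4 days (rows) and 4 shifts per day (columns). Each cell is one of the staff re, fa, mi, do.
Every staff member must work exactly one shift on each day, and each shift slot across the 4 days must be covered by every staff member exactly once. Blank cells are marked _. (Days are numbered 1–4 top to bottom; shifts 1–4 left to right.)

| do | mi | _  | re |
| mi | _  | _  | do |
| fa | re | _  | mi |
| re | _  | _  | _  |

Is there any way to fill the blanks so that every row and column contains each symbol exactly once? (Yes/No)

Yes

No day or shift among the givens repeats a symbol, and propagating forced cells runs into no contradiction.
One valid completion exists (for instance, do mi fa re / mi fa re do / fa re do mi / re do mi fa).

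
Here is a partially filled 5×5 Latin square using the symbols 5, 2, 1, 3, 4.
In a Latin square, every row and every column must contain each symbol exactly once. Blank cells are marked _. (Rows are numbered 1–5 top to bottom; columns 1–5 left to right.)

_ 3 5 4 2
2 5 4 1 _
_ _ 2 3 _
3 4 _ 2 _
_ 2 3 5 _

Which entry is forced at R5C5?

Row 1, column 1: row 1 has {5, 2, 3, 4} and column 1 has {2, 3}, leaving only 1.
Row 2, column 5: row 2 has {5, 2, 1, 4} and column 5 has {2}, leaving only 3.
Row 3, column 2: row 3 has {2, 3} and column 2 has {5, 2, 3, 4}, leaving only 1.
Row 4, column 3: row 4 has {2, 3, 4} and column 3 has {5, 2, 3, 4}, leaving only 1.
Row 4, column 5: row 4 has {2, 1, 3, 4} and column 5 has {2, 3}, leaving only 5.
Row 3, column 5: row 3 has {2, 1, 3} and column 5 has {5, 2, 3}, leaving only 4.
Row 5 already has {5, 2, 3} and column 5 already has {5, 2, 3, 4}, so row 5, column 5 must be 1.

1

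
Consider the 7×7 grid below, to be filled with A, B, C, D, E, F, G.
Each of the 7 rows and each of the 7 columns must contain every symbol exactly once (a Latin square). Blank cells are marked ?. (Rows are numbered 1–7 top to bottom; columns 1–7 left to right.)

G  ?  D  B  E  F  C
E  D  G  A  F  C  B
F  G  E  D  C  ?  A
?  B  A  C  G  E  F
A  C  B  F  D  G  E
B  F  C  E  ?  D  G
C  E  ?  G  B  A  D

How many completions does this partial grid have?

Row 1, column 2: eliminating its row and column leaves {A}.
Row 3, column 6: eliminating its row and column leaves {B}.
Row 4, column 1: eliminating its row and column leaves {D}.
Row 6, column 5: eliminating its row and column leaves {A}.
Row 7, column 3: eliminating its row and column leaves {F}.
Only one assignment across all blanks avoids any row or column repeat, giving 1 completion.

1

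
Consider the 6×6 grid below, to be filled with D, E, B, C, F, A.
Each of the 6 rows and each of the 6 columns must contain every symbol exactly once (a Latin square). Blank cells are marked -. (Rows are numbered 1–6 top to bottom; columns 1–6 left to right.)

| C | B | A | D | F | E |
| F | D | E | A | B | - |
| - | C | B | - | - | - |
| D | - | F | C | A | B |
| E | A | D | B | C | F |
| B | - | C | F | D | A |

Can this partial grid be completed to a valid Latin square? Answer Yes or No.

Row 2, column 6: row 2 has {D, E, B, F, A} and column 6 has {E, B, F, A}, so it must be C.
Row 3, column 1: row 3 has {B, C} and column 1 has {D, E, B, C, F}, so it must be A.
Row 3, column 4: row 3 has {B, C, A} and column 4 has {D, B, C, F, A}, so it must be E.
Now row 3, column 5: row 3 together with column 5 already contain {D, E, B, C, F, A} — every symbol — so nothing can go there. The grid has no valid completion.

No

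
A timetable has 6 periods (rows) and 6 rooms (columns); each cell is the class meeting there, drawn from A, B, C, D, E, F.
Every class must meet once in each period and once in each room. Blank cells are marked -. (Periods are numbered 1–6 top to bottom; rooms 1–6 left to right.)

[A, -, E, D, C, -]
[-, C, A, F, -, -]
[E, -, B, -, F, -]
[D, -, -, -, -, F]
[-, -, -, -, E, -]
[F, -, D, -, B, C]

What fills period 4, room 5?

Period 4 already has {D, F} and room 5 already has {B, C, E, F}, so period 4, room 5 must be A.

A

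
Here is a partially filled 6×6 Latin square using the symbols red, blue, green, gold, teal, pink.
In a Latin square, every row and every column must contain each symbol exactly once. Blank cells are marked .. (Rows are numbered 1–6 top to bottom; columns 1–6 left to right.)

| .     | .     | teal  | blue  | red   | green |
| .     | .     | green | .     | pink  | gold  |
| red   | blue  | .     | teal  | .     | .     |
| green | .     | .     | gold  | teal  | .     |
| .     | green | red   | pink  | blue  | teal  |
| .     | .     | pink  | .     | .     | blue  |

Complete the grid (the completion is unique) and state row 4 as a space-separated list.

green pink blue gold teal red

Row 4, column 3: row 4 has {green, gold, teal} and column 3 has {red, green, teal, pink}, leaving only blue.
Row 2, column 4: row 2 has {green, gold, pink} and column 4 has {blue, gold, teal, pink}, leaving only red.
Row 2, column 2: row 2 has {red, green, gold, pink} and column 2 has {blue, green}, leaving only teal.
Row 2, column 1: row 2 has {red, green, gold, teal, pink} and column 1 has {red, green}, leaving only blue.
Row 3, column 3: row 3 has {red, blue, teal} and column 3 has {red, blue, green, teal, pink}, leaving only gold.
Row 3, column 5: row 3 has {red, blue, gold, teal} and column 5 has {red, blue, teal, pink}, leaving only green.
Row 3, column 6: row 3 has {red, blue, green, gold, teal} and column 6 has {blue, green, gold, teal}, leaving only pink.
Row 4, column 6: row 4 has {blue, green, gold, teal} and column 6 has {blue, green, gold, teal, pink}, leaving only red.
Row 4, column 2: row 4 has {red, blue, green, gold, teal} and column 2 has {blue, green, teal}, leaving only pink.
So row 4 reads: green pink blue gold teal red.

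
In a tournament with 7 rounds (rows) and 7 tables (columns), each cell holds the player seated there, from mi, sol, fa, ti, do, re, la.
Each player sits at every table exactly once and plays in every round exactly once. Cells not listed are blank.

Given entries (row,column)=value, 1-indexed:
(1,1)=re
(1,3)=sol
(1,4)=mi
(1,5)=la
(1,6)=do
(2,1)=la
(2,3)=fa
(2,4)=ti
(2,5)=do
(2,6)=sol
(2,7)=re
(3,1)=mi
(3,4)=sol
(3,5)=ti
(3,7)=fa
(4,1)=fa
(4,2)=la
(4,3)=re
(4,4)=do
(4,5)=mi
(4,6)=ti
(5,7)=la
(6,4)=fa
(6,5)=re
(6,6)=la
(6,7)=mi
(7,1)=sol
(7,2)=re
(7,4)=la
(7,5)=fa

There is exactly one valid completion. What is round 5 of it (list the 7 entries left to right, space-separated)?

Round 5, table 4: round 5 has {la} and table 4 has {mi, sol, fa, ti, do, la}, leaving only re.
Round 5, table 5: round 5 has {re, la} and table 5 has {mi, fa, ti, do, re, la}, leaving only sol.
Round 1, table 7: round 1 has {mi, sol, do, re, la} and table 7 has {mi, fa, re, la}, leaving only ti.
Round 1, table 2: round 1 has {mi, sol, ti, do, re, la} and table 2 has {re, la}, leaving only fa.
Round 2, table 2: round 2 has {sol, fa, ti, do, re, la} and table 2 has {fa, re, la}, leaving only mi.
Round 3, table 2: round 3 has {mi, sol, fa, ti} and table 2 has {mi, fa, re, la}, leaving only do.
Round 5, table 2: round 5 has {sol, re, la} and table 2 has {mi, fa, do, re, la}, leaving only ti.
Round 5, table 1: round 5 has {sol, ti, re, la} and table 1 has {mi, sol, fa, re, la}, leaving only do.
Round 5, table 3: round 5 has {sol, ti, do, re, la} and table 3 has {sol, fa, re}, leaving only mi.
Round 5, table 6: round 5 has {mi, sol, ti, do, re, la} and table 6 has {sol, ti, do, la}, leaving only fa.
So round 5 reads: do ti mi re sol fa la.

do ti mi re sol fa la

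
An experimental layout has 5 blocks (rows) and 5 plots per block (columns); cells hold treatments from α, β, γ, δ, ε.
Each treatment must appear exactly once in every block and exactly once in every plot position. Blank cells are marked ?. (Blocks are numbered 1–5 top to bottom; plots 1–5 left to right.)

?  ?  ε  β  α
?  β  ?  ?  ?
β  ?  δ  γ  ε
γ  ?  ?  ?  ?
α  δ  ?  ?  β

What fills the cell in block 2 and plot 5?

Block 1, plot 1: block 1 has {α, β, ε} and plot 1 has {α, β, γ}, leaving only δ.
Block 1, plot 2: block 1 has {α, β, δ, ε} and plot 2 has {β, δ}, leaving only γ.
Block 2, plot 1: block 2 has {β} and plot 1 has {α, β, γ, δ}, leaving only ε.
Block 3, plot 2: block 3 has {β, γ, δ, ε} and plot 2 has {β, γ, δ}, leaving only α.
Block 4, plot 2: block 4 has {γ} and plot 2 has {α, β, γ, δ}, leaving only ε.
Block 4, plot 5: block 4 has {γ, ε} and plot 5 has {α, β, ε}, leaving only δ.
Block 2 already has {β, ε} and plot 5 already has {α, β, δ, ε}, so block 2, plot 5 must be γ.

γ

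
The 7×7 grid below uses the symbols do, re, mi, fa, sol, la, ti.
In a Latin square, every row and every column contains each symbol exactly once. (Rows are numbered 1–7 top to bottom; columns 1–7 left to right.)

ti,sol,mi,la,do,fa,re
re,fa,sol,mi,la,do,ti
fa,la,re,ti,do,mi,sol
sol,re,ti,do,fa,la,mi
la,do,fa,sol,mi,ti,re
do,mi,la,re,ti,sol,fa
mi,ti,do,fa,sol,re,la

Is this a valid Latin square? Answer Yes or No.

No

Every row is a permutation, but column 7 contains re twice (at rows 1 and 5).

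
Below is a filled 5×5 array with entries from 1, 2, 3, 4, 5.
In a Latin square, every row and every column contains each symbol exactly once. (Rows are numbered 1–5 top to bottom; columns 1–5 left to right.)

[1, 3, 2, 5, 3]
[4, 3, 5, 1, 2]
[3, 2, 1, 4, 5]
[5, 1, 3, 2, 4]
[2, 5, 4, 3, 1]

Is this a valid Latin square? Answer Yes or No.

No

Column 2 contains 3 twice (at rows 1 and 2), so it is not a permutation.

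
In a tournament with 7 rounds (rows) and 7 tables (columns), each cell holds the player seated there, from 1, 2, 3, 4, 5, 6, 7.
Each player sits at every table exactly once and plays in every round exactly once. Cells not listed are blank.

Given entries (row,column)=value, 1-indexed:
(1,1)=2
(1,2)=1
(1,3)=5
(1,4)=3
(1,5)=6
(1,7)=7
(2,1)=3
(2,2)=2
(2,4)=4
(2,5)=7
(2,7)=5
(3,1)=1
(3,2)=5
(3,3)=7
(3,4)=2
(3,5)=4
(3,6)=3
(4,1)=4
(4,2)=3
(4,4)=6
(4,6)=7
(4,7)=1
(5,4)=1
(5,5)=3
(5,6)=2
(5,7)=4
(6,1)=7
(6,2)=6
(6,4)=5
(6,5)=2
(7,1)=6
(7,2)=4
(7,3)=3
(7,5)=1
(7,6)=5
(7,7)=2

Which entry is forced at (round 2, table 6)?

Round 1, table 6: round 1 has {1, 2, 3, 5, 6, 7} and table 6 has {2, 3, 5, 7}, leaving only 4.
Round 3, table 7: round 3 has {1, 2, 3, 4, 5, 7} and table 7 has {1, 2, 4, 5, 7}, leaving only 6.
Round 4, table 3: round 4 has {1, 3, 4, 6, 7} and table 3 has {3, 5, 7}, leaving only 2.
Round 4, table 5: round 4 has {1, 2, 3, 4, 6, 7} and table 5 has {1, 2, 3, 4, 6, 7}, leaving only 5.
Round 5, table 1: round 5 has {1, 2, 3, 4} and table 1 has {1, 2, 3, 4, 6, 7}, leaving only 5.
Round 5, table 2: round 5 has {1, 2, 3, 4, 5} and table 2 has {1, 2, 3, 4, 5, 6}, leaving only 7.
Round 5, table 3: round 5 has {1, 2, 3, 4, 5, 7} and table 3 has {2, 3, 5, 7}, leaving only 6.
Round 2, table 3: round 2 has {2, 3, 4, 5, 7} and table 3 has {2, 3, 5, 6, 7}, leaving only 1.
Round 2 already has {1, 2, 3, 4, 5, 7} and table 6 already has {2, 3, 4, 5, 7}, so round 2, table 6 must be 6.

6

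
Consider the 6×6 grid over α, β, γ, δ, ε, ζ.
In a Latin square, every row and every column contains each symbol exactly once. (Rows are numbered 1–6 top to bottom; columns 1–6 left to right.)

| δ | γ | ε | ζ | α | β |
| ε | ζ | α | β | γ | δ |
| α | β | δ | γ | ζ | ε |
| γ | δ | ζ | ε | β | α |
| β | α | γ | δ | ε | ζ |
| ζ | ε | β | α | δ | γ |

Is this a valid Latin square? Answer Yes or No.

Yes

Each row is a permutation of the 6 symbols, and so is each column.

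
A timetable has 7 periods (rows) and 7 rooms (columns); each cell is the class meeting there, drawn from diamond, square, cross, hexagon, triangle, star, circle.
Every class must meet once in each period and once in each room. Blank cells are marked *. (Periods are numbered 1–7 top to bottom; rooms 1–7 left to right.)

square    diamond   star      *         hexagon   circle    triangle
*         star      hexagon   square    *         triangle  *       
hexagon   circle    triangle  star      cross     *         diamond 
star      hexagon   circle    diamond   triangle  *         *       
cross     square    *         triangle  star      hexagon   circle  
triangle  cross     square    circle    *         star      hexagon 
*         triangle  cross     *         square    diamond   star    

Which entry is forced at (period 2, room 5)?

circle

Period 1, room 4: period 1 has {diamond, square, hexagon, triangle, star, circle} and room 4 has {diamond, square, triangle, star, circle}, leaving only cross.
Period 2, room 7: period 2 has {square, hexagon, triangle, star} and room 7 has {diamond, hexagon, triangle, star, circle}, leaving only cross.
Period 3, room 6: period 3 has {diamond, cross, hexagon, triangle, star, circle} and room 6 has {diamond, hexagon, triangle, star, circle}, leaving only square.
Period 4, room 6: period 4 has {diamond, hexagon, triangle, star, circle} and room 6 has {diamond, square, hexagon, triangle, star, circle}, leaving only cross.
Period 4, room 7: period 4 has {diamond, cross, hexagon, triangle, star, circle} and room 7 has {diamond, cross, hexagon, triangle, star, circle}, leaving only square.
Period 5, room 3: period 5 has {square, cross, hexagon, triangle, star, circle} and room 3 has {square, cross, hexagon, triangle, star, circle}, leaving only diamond.
Period 6, room 5: period 6 has {square, cross, hexagon, triangle, star, circle} and room 5 has {square, cross, hexagon, triangle, star}, leaving only diamond.
Period 2 already has {square, cross, hexagon, triangle, star} and room 5 already has {diamond, square, cross, hexagon, triangle, star}, so period 2, room 5 must be circle.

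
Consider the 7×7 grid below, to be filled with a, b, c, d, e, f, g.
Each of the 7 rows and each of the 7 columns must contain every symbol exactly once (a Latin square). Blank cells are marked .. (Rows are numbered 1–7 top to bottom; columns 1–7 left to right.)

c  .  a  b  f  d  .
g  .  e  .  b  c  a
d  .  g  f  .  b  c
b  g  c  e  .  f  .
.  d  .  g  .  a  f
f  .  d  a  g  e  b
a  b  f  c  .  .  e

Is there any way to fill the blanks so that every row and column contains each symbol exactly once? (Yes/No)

Yes

No row or column among the givens repeats a symbol, and propagating forced cells runs into no contradiction.
One valid completion exists (for instance, c e a b f d g / g f e d b c a / d a g f e b c / b g c e a f d / e d b g c a f / f c d a g e b / a b f c d g e).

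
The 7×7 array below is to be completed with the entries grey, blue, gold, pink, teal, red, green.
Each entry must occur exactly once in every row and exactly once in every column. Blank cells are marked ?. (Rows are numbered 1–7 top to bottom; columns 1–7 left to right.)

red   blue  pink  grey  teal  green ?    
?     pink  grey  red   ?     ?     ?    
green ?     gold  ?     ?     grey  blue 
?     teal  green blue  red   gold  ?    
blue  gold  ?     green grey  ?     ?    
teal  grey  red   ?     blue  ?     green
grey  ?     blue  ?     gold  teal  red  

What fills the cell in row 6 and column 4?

gold

Row 1, column 7: row 1 has {grey, blue, pink, teal, red, green} and column 7 has {blue, red, green}, leaving only gold.
Row 2, column 1: row 2 has {grey, pink, red} and column 1 has {grey, blue, teal, red, green}, leaving only gold.
Row 2, column 5: row 2 has {grey, gold, pink, red} and column 5 has {grey, blue, gold, teal, red}, leaving only green.
Row 2, column 6: row 2 has {grey, gold, pink, red, green} and column 6 has {grey, gold, teal, green}, leaving only blue.
Row 2, column 7: row 2 has {grey, blue, gold, pink, red, green} and column 7 has {blue, gold, red, green}, leaving only teal.
Row 3, column 2: row 3 has {grey, blue, gold, green} and column 2 has {grey, blue, gold, pink, teal}, leaving only red.
Row 3, column 5: row 3 has {grey, blue, gold, red, green} and column 5 has {grey, blue, gold, teal, red, green}, leaving only pink.
Row 3, column 4: row 3 has {grey, blue, gold, pink, red, green} and column 4 has {grey, blue, red, green}, leaving only teal.
Row 4, column 1: row 4 has {blue, gold, teal, red, green} and column 1 has {grey, blue, gold, teal, red, green}, leaving only pink.
Row 4, column 7: row 4 has {blue, gold, pink, teal, red, green} and column 7 has {blue, gold, teal, red, green}, leaving only grey.
Row 5, column 3: row 5 has {grey, blue, gold, green} and column 3 has {grey, blue, gold, pink, red, green}, leaving only teal.
Row 5, column 7: row 5 has {grey, blue, gold, teal, green} and column 7 has {grey, blue, gold, teal, red, green}, leaving only pink.
Row 5, column 6: row 5 has {grey, blue, gold, pink, teal, green} and column 6 has {grey, blue, gold, teal, green}, leaving only red.
Row 6, column 6: row 6 has {grey, blue, teal, red, green} and column 6 has {grey, blue, gold, teal, red, green}, leaving only pink.
Row 6 already has {grey, blue, pink, teal, red, green} and column 4 already has {grey, blue, teal, red, green}, so row 6, column 4 must be gold.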